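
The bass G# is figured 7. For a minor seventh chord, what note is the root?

The figures 7 mean the root of the chord is in the bass. If G# is the root of a minor seventh chord, the root is G# (chord tones G#–B–D#–F#).

G#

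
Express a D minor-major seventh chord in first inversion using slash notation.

First inversion of D minor-major seventh has the third (F) in the bass. As a slash chord: Dm(maj7)/F.

Dm(maj7)/F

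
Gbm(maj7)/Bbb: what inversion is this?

first inversion

Gbm(maj7)/Bbb means Gb minor-major seventh with Bbb in the bass. Bbb is the third of Gb minor-major seventh (Gb–Bbb–Db–F), so this is first inversion.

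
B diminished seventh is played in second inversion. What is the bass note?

In second inversion the fifth is lowest. For B diminished seventh (B–D–F–Ab) that is F.

F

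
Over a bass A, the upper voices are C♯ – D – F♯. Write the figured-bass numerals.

4/3

The notes A, C#, D, F# stack in thirds as D–F#–A–C# — a D major seventh chord. The bass A is the fifth, so this is second inversion: figured 4/3.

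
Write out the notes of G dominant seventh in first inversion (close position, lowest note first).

Spelling G dominant seventh: G–B–D–F. In first inversion the third is bass, giving B, D, F, G from the bottom.

B, D, F, G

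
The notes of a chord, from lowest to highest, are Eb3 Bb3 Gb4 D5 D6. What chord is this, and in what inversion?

Eb minor-major seventh, root position

The distinct note names are Eb, Bb, Gb, D. Stacked in thirds they read Eb–Gb–Bb–D, which is a minor-major seventh chord on Eb.
With the root (Eb) in the bass, the chord is in root position (figured bass 7).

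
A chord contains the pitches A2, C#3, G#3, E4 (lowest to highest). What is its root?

A

Reordering A, C#, G#, E into stacked thirds gives A–C#–E–G#; the bottom of that stack, A, is the root.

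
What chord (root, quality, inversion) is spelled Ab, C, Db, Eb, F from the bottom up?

Db major ninth, second inversion

The distinct note names are Ab, C, Db, Eb, F. Stacked in thirds they read Db–F–Ab–C–Eb, which is a major ninth chord on Db.
With the fifth (Ab) in the bass, the chord is in second inversion.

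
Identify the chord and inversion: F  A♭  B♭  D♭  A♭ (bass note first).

The distinct note names are F, Ab, Bb, Db. Stacked in thirds they read Bb–Db–F–Ab, which is a minor seventh chord on Bb.
With the fifth (F) in the bass, the chord is in second inversion (figured bass 4/3).

Bb minor seventh, second inversion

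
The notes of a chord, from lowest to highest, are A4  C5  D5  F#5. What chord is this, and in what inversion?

D dominant seventh, second inversion

The pitch classes A, C, D, F# arrange in thirds as D–F#–A–C: a D dominant seventh chord.
The lowest note is A, the fifth of the chord, so this is second inversion (figured bass 4/3).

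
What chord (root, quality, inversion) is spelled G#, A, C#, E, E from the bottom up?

Reducing to letter names: G#, A, C#, E. These stack in thirds as A–C#–E–G# — an A major seventh chord.
With the seventh (G#) in the bass, the chord is in third inversion (figured bass 4/2).

A major seventh, third inversion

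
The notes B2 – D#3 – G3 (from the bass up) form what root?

B, D#, G are the tones of a G augmented triad (G–B–D#), making G the root.

G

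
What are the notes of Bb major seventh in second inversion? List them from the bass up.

Bb major seventh is Bb–D–F–A. Second inversion puts the fifth (F) in the bass, with the remaining tones above: F, A, Bb, D.

F, A, Bb, D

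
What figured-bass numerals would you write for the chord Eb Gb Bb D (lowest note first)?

The notes Eb, Gb, Bb, D stack in thirds as Eb–Gb–Bb–D — an Eb minor-major seventh chord. The bass Eb is the root, so this is root position: figured 7.

7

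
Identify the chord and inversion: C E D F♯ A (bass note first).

D dominant ninth, third inversion

Reducing to letter names: C, E, D, F#, A. These stack in thirds as D–F#–A–C–E — a D dominant ninth chord.
With the seventh (C) in the bass, the chord is in third inversion.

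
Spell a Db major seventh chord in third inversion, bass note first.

The chord tones are Db–F–Ab–C. With the seventh (C) lowest for third inversion: C, Db, F, Ab.

C, Db, F, Ab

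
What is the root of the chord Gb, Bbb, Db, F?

Reordering Gb, Bbb, Db, F into stacked thirds gives Gb–Bbb–Db–F; the bottom of that stack, Gb, is the root.

Gb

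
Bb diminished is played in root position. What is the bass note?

The root of Bb diminished (Bb–Db–Fb) is Bb; that is the bass in root position.

Bb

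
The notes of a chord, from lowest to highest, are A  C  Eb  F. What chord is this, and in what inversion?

The pitch classes A, C, Eb, F arrange in thirds as F–A–C–Eb: an F dominant seventh chord.
A is the third of F dominant seventh; third in the bass means first inversion (figured bass 6/5).

F dominant seventh, first inversion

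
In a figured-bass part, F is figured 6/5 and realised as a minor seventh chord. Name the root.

The figures 6/5 mean the third of the chord is in the bass. If F is the third of a minor seventh chord, the root is D (chord tones D–F–A–C).

D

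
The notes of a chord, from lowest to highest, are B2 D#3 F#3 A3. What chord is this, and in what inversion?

B dominant seventh, root position

The pitch classes B, D#, F#, A arrange in thirds as B–D#–F#–A: a B dominant seventh chord.
The lowest note is B, the root of the chord, so this is root position (figured bass 7).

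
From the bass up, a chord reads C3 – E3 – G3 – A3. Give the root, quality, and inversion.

A minor seventh, first inversion

The distinct note names are C, E, G, A. Stacked in thirds they read A–C–E–G, which is a minor seventh chord on A.
With the third (C) in the bass, the chord is in first inversion (figured bass 6/5).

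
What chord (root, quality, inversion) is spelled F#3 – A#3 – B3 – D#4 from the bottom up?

Reducing to letter names: F#, A#, B, D#. These stack in thirds as B–D#–F#–A# — a B major seventh chord.
F# is the fifth of B major seventh; fifth in the bass means second inversion (figured bass 4/3).

B major seventh, second inversion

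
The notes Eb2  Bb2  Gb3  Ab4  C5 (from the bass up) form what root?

Ab

The distinct letter names are Eb, Bb, Gb, Ab, C. Arranged as a stack of thirds they read Ab–C–Eb–Gb–Bb, so Ab is the root (an Ab dominant ninth chord).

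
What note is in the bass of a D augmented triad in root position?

D augmented is D–F#–A#. Root position places the root in the bass: D.

D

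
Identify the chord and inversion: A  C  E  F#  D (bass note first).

Reducing to letter names: A, C, E, F#, D. These stack in thirds as D–F#–A–C–E — a D dominant ninth chord.
The lowest note is A, the fifth of the chord, so this is second inversion.

D dominant ninth, second inversion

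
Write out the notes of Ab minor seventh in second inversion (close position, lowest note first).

Spelling Ab minor seventh: Ab–Cb–Eb–Gb. In second inversion the fifth is bass, giving Eb, Gb, Ab, Cb from the bottom.

Eb, Gb, Ab, Cb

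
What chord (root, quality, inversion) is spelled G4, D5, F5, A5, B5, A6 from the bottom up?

The pitch classes G, D, F, A, B arrange in thirds as G–B–D–F–A: a G dominant ninth chord.
G is the root of G dominant ninth; root in the bass means root position.

G dominant ninth, root position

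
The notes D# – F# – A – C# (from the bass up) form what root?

D#

D#, F#, A, C# are the tones of a D# half-diminished seventh chord (D#–F#–A–C#), making D# the root.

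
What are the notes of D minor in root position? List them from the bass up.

Spelling D minor: D–F–A. In root position the root is bass, giving D, F, A from the bottom.

D, F, A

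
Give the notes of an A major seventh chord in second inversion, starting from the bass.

Spelling A major seventh: A–C#–E–G#. In second inversion the fifth is bass, giving E, G#, A, C# from the bottom.

E, G#, A, C#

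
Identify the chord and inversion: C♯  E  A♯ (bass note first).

The pitch classes C#, E, A# arrange in thirds as A#–C#–E: an A# diminished triad.
C# is the third of A# diminished; third in the bass means first inversion (figured bass 6).

A# diminished, first inversion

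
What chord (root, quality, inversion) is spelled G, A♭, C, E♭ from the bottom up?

Ab major seventh, third inversion

The pitch classes G, Ab, C, Eb arrange in thirds as Ab–C–Eb–G: an Ab major seventh chord.
With the seventh (G) in the bass, the chord is in third inversion (figured bass 4/2).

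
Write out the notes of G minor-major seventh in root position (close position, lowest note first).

Spelling G minor-major seventh: G–Bb–D–F#. In root position the root is bass, giving G, Bb, D, F# from the bottom.

G, Bb, D, F#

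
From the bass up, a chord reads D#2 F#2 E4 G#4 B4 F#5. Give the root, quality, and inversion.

The distinct note names are D#, F#, E, G#, B. Stacked in thirds they read E–G#–B–D#–F#, which is a major ninth chord on E.
The lowest note is D#, the seventh of the chord, so this is third inversion.

E major ninth, third inversion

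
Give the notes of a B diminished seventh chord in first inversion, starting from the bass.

B diminished seventh is B–D–F–Ab. First inversion puts the third (D) in the bass, with the remaining tones above: D, F, Ab, B.

D, F, Ab, B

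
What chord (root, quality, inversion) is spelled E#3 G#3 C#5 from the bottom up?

The distinct note names are E#, G#, C#. Stacked in thirds they read C#–E#–G#, which is a major triad on C#.
With the third (E#) in the bass, the chord is in first inversion (figured bass 6).

C# major, first inversion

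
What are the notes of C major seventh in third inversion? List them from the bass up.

Spelling C major seventh: C–E–G–B. In third inversion the seventh is bass, giving B, C, E, G from the bottom.

B, C, E, G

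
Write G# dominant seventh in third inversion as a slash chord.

Third inversion of G# dominant seventh has the seventh (F#) in the bass. As a slash chord: G#7/F#.

G#7/F#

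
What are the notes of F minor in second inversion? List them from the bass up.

The chord tones are F–Ab–C. With the fifth (C) lowest for second inversion: C, F, Ab.

C, F, Ab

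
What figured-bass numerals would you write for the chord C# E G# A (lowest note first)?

The notes C#, E, G#, A stack in thirds as A–C#–E–G# — an A major seventh chord. The bass C# is the third, so this is first inversion: figured 6/5.

6/5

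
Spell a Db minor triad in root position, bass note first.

The chord tones are Db–Fb–Ab. With the root (Db) lowest for root position: Db, Fb, Ab.

Db, Fb, Ab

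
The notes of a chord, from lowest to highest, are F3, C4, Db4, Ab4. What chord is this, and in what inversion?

Db major seventh, first inversion

The pitch classes F, C, Db, Ab arrange in thirds as Db–F–Ab–C: a Db major seventh chord.
The lowest note is F, the third of the chord, so this is first inversion (figured bass 6/5).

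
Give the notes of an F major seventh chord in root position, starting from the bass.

F, A, C, E

Spelling F major seventh: F–A–C–E. In root position the root is bass, giving F, A, C, E from the bottom.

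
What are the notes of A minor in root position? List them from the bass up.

Spelling A minor: A–C–E. In root position the root is bass, giving A, C, E from the bottom.

A, C, E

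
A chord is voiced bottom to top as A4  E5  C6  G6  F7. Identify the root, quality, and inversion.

F major ninth, first inversion

The distinct note names are A, E, C, G, F. Stacked in thirds they read F–A–C–E–G, which is a major ninth chord on F.
With the third (A) in the bass, the chord is in first inversion.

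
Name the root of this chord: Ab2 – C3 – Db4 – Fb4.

Db

Reordering Ab, C, Db, Fb into stacked thirds gives Db–Fb–Ab–C; the bottom of that stack, Db, is the root.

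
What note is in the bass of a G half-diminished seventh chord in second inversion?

Db

G half-diminished seventh is G–Bb–Db–F. Second inversion places the fifth in the bass: Db.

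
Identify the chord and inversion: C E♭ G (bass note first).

C minor, root position

The distinct note names are C, Eb, G. Stacked in thirds they read C–Eb–G, which is a minor triad on C.
C is the root of C minor; root in the bass means root position (figured bass 5/3).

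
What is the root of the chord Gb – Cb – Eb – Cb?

Cb

Reordering Gb, Cb, Eb into stacked thirds gives Cb–Eb–Gb; the bottom of that stack, Cb, is the root.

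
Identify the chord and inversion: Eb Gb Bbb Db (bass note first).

The distinct note names are Eb, Gb, Bbb, Db. Stacked in thirds they read Eb–Gb–Bbb–Db, which is a half-diminished seventh chord on Eb.
Eb is the root of Eb half-diminished seventh; root in the bass means root position (figured bass 7).

Eb half-diminished seventh, root position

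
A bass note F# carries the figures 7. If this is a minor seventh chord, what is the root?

F#

The figures 7 mean the root of the chord is in the bass. If F# is the root of a minor seventh chord, the root is F# (chord tones F#–A–C#–E).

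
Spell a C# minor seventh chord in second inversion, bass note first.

The chord tones are C#–E–G#–B. With the fifth (G#) lowest for second inversion: G#, B, C#, E.

G#, B, C#, E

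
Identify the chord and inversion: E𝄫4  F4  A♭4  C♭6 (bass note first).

The pitch classes Ebb, F, Ab, Cb arrange in thirds as F–Ab–Cb–Ebb: an F diminished seventh chord.
The lowest note is Ebb, the seventh of the chord, so this is third inversion (figured bass 4/2).

F diminished seventh, third inversion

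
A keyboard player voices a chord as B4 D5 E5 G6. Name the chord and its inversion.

E minor seventh, second inversion

Reducing to letter names: B, D, E, G. These stack in thirds as E–G–B–D — an E minor seventh chord.
B is the fifth of E minor seventh; fifth in the bass means second inversion (figured bass 4/3).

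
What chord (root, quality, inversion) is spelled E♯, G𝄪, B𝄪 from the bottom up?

E# augmented, root position

The pitch classes E#, G##, B## arrange in thirds as E#–G##–B##: an E# augmented triad.
With the root (E#) in the bass, the chord is in root position (figured bass 5/3).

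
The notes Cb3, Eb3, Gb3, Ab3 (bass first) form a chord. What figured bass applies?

The notes Cb, Eb, Gb, Ab stack in thirds as Ab–Cb–Eb–Gb — an Ab minor seventh chord. The bass Cb is the third, so this is first inversion: figured 6/5.

6/5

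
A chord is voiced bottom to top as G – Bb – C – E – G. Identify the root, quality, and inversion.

C dominant seventh, second inversion

The pitch classes G, Bb, C, E arrange in thirds as C–E–G–Bb: a C dominant seventh chord.
G is the fifth of C dominant seventh; fifth in the bass means second inversion (figured bass 4/3).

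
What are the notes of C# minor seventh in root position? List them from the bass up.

Spelling C# minor seventh: C#–E–G#–B. In root position the root is bass, giving C#, E, G#, B from the bottom.

C#, E, G#, B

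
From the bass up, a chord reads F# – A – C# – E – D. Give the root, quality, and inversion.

Reducing to letter names: F#, A, C#, E, D. These stack in thirds as D–F#–A–C#–E — a D major ninth chord.
The lowest note is F#, the third of the chord, so this is first inversion.

D major ninth, first inversion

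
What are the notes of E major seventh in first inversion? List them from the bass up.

G#, B, D#, E

The chord tones are E–G#–B–D#. With the third (G#) lowest for first inversion: G#, B, D#, E.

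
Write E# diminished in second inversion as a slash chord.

E#dim/B

Second inversion of E# diminished has the fifth (B) in the bass. As a slash chord: E#dim/B.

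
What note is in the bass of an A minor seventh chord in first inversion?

C

A minor seventh is A–C–E–G. First inversion places the third in the bass: C.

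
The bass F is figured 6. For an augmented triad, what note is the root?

Db

The figures 6 mean the third of the chord is in the bass. If F is the third of an augmented triad, the root is Db (chord tones Db–F–A).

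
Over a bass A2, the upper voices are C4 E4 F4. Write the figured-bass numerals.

6/5

The notes A, C, E, F stack in thirds as F–A–C–E — an F major seventh chord. The bass A is the third, so this is first inversion: figured 6/5.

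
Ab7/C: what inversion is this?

Ab7/C means Ab dominant seventh with C in the bass. C is the third of Ab dominant seventh (Ab–C–Eb–Gb), so this is first inversion.

first inversion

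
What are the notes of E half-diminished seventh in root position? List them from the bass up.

E, G, Bb, D

Spelling E half-diminished seventh: E–G–Bb–D. In root position the root is bass, giving E, G, Bb, D from the bottom.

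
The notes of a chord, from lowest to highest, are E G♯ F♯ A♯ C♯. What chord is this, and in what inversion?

F# dominant ninth, third inversion

Reducing to letter names: E, G#, F#, A#, C#. These stack in thirds as F#–A#–C#–E–G# — an F# dominant ninth chord.
The lowest note is E, the seventh of the chord, so this is third inversion.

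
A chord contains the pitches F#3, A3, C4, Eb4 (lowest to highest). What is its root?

F#

Reordering F#, A, C, Eb into stacked thirds gives F#–A–C–Eb; the bottom of that stack, F#, is the root.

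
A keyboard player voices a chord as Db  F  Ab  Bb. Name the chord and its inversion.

Bb minor seventh, first inversion

Reducing to letter names: Db, F, Ab, Bb. These stack in thirds as Bb–Db–F–Ab — a Bb minor seventh chord.
The lowest note is Db, the third of the chord, so this is first inversion (figured bass 6/5).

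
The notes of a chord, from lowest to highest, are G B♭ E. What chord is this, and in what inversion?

E diminished, first inversion

The pitch classes G, Bb, E arrange in thirds as E–G–Bb: an E diminished triad.
G is the third of E diminished; third in the bass means first inversion (figured bass 6).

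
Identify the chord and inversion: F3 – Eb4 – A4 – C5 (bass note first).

F dominant seventh, root position

The pitch classes F, Eb, A, C arrange in thirds as F–A–C–Eb: an F dominant seventh chord.
The lowest note is F, the root of the chord, so this is root position (figured bass 7).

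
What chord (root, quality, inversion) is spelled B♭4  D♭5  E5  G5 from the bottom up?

E diminished seventh, second inversion

The pitch classes Bb, Db, E, G arrange in thirds as E–G–Bb–Db: an E diminished seventh chord.
With the fifth (Bb) in the bass, the chord is in second inversion (figured bass 4/3).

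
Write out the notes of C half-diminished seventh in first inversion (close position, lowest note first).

Spelling C half-diminished seventh: C–Eb–Gb–Bb. In first inversion the third is bass, giving Eb, Gb, Bb, C from the bottom.

Eb, Gb, Bb, C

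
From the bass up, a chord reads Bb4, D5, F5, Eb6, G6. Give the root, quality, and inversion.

The distinct note names are Bb, D, F, Eb, G. Stacked in thirds they read Eb–G–Bb–D–F, which is a major ninth chord on Eb.
Bb is the fifth of Eb major ninth; fifth in the bass means second inversion.

Eb major ninth, second inversion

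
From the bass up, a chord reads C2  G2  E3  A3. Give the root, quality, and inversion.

The distinct note names are C, G, E, A. Stacked in thirds they read A–C–E–G, which is a minor seventh chord on A.
The lowest note is C, the third of the chord, so this is first inversion (figured bass 6/5).

A minor seventh, first inversion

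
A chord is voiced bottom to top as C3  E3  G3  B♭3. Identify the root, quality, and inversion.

The pitch classes C, E, G, Bb arrange in thirds as C–E–G–Bb: a C dominant seventh chord.
C is the root of C dominant seventh; root in the bass means root position (figured bass 7).

C dominant seventh, root position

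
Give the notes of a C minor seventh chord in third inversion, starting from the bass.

Bb, C, Eb, G

The chord tones are C–Eb–G–Bb. With the seventh (Bb) lowest for third inversion: Bb, C, Eb, G.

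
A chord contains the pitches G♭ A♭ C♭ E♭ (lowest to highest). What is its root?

Ab

The distinct letter names are Gb, Ab, Cb, Eb. Arranged as a stack of thirds they read Ab–Cb–Eb–Gb, so Ab is the root (an Ab minor seventh chord).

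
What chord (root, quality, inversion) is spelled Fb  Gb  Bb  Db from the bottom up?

Gb dominant seventh, third inversion

The pitch classes Fb, Gb, Bb, Db arrange in thirds as Gb–Bb–Db–Fb: a Gb dominant seventh chord.
The lowest note is Fb, the seventh of the chord, so this is third inversion (figured bass 4/2).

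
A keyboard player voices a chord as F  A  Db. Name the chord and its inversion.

Db augmented, first inversion

Reducing to letter names: F, A, Db. These stack in thirds as Db–F–A — a Db augmented triad.
With the third (F) in the bass, the chord is in first inversion (figured bass 6).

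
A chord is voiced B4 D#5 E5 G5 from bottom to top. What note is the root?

E

The distinct letter names are B, D#, E, G. Arranged as a stack of thirds they read E–G–B–D#, so E is the root (an E minor-major seventh chord).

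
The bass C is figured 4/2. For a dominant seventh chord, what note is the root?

The figures 4/2 mean the seventh of the chord is in the bass. If C is the seventh of a dominant seventh chord, the root is D (chord tones D–F#–A–C).

D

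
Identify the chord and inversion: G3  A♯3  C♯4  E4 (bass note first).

A# diminished seventh, third inversion

The pitch classes G, A#, C#, E arrange in thirds as A#–C#–E–G: an A# diminished seventh chord.
With the seventh (G) in the bass, the chord is in third inversion (figured bass 4/2).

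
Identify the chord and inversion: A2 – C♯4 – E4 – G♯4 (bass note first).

Reducing to letter names: A, C#, E, G#. These stack in thirds as A–C#–E–G# — an A major seventh chord.
The lowest note is A, the root of the chord, so this is root position (figured bass 7).

A major seventh, root position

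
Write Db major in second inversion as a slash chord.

Dbmaj/Ab

Second inversion of Db major has the fifth (Ab) in the bass. As a slash chord: Dbmaj/Ab.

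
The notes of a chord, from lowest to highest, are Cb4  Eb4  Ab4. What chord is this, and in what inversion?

Ab minor, first inversion

The pitch classes Cb, Eb, Ab arrange in thirds as Ab–Cb–Eb: an Ab minor triad.
The lowest note is Cb, the third of the chord, so this is first inversion (figured bass 6).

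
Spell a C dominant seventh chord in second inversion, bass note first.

The chord tones are C–E–G–Bb. With the fifth (G) lowest for second inversion: G, Bb, C, E.

G, Bb, C, E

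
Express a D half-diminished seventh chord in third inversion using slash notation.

Third inversion of D half-diminished seventh has the seventh (C) in the bass. As a slash chord: Dø7/C.

Dø7/C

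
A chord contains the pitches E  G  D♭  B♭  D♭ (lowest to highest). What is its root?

E, G, Db, Bb are the tones of an E diminished seventh chord (E–G–Bb–Db), making E the root.

E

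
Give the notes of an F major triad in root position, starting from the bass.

F, A, C

The chord tones are F–A–C. With the root (F) lowest for root position: F, A, C.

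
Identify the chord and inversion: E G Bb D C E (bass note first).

The pitch classes E, G, Bb, D, C arrange in thirds as C–E–G–Bb–D: a C dominant ninth chord.
E is the third of C dominant ninth; third in the bass means first inversion.

C dominant ninth, first inversion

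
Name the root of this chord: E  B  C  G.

C

E, B, C, G are the tones of a C major seventh chord (C–E–G–B), making C the root.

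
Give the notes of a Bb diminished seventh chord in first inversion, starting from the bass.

Spelling Bb diminished seventh: Bb–Db–Fb–Abb. In first inversion the third is bass, giving Db, Fb, Abb, Bb from the bottom.

Db, Fb, Abb, Bb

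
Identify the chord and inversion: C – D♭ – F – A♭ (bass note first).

Reducing to letter names: C, Db, F, Ab. These stack in thirds as Db–F–Ab–C — a Db major seventh chord.
The lowest note is C, the seventh of the chord, so this is third inversion (figured bass 4/2).

Db major seventh, third inversion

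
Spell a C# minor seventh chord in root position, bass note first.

C#, E, G#, B

The chord tones are C#–E–G#–B. With the root (C#) lowest for root position: C#, E, G#, B.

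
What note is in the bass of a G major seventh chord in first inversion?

B

The third of G major seventh (G–B–D–F#) is B; that is the bass in first inversion.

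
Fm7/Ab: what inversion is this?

Fm7/Ab means F minor seventh with Ab in the bass. Ab is the third of F minor seventh (F–Ab–C–Eb), so this is first inversion.

first inversion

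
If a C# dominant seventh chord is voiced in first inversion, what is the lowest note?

In first inversion the third is lowest. For C# dominant seventh (C#–E#–G#–B) that is E#.

E#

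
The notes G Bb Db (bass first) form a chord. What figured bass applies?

The notes G, Bb, Db stack in thirds as G–Bb–Db — a G diminished triad. The bass G is the root, so this is root position: figured 5/3.

5/3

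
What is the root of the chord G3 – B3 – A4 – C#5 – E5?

Reordering G, B, A, C#, E into stacked thirds gives A–C#–E–G–B; the bottom of that stack, A, is the root.

A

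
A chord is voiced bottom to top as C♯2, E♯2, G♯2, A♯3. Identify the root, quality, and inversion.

The pitch classes C#, E#, G#, A# arrange in thirds as A#–C#–E#–G#: an A# minor seventh chord.
The lowest note is C#, the third of the chord, so this is first inversion (figured bass 6/5).

A# minor seventh, first inversion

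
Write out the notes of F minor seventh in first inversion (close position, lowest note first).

F minor seventh is F–Ab–C–Eb. First inversion puts the third (Ab) in the bass, with the remaining tones above: Ab, C, Eb, F.

Ab, C, Eb, F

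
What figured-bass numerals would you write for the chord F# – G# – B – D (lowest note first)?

The notes F#, G#, B, D stack in thirds as G#–B–D–F# — a G# half-diminished seventh chord. The bass F# is the seventh, so this is third inversion: figured 4/2.

4/2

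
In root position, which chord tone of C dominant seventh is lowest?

C dominant seventh is C–E–G–Bb. Root position places the root in the bass: C.

C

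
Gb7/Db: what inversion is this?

Gb7/Db means Gb dominant seventh with Db in the bass. Db is the fifth of Gb dominant seventh (Gb–Bb–Db–Fb), so this is second inversion.

second inversion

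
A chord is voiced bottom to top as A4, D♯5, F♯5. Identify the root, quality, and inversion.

The distinct note names are A, D#, F#. Stacked in thirds they read D#–F#–A, which is a diminished triad on D#.
With the fifth (A) in the bass, the chord is in second inversion (figured bass 6/4).

D# diminished, second inversion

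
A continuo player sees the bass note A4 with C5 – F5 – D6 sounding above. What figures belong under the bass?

The notes A, C, F, D stack in thirds as D–F–A–C — a D minor seventh chord. The bass A is the fifth, so this is second inversion: figured 4/3.

4/3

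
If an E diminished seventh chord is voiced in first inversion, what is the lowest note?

E diminished seventh is E–G–Bb–Db. First inversion places the third in the bass: G.

G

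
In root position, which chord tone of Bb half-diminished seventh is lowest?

The root of Bb half-diminished seventh (Bb–Db–Fb–Ab) is Bb; that is the bass in root position.

Bb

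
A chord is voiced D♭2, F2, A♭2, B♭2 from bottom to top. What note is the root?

Reordering Db, F, Ab, Bb into stacked thirds gives Bb–Db–F–Ab; the bottom of that stack, Bb, is the root.

Bb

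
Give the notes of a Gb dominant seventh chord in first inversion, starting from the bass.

Bb, Db, Fb, Gb

The chord tones are Gb–Bb–Db–Fb. With the third (Bb) lowest for first inversion: Bb, Db, Fb, Gb.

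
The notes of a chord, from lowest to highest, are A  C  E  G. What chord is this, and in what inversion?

The distinct note names are A, C, E, G. Stacked in thirds they read A–C–E–G, which is a minor seventh chord on A.
The lowest note is A, the root of the chord, so this is root position (figured bass 7).

A minor seventh, root position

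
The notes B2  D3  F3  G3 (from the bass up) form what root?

G

B, D, F, G are the tones of a G dominant seventh chord (G–B–D–F), making G the root.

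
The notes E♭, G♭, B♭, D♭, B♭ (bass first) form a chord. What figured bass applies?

The notes Eb, Gb, Bb, Db stack in thirds as Eb–Gb–Bb–Db — an Eb minor seventh chord. The bass Eb is the root, so this is root position: figured 7.

7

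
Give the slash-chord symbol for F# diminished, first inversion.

F#dim/A

First inversion of F# diminished has the third (A) in the bass. As a slash chord: F#dim/A.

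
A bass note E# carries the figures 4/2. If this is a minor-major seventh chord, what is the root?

F#

The figures 4/2 mean the seventh of the chord is in the bass. If E# is the seventh of a minor-major seventh chord, the root is F# (chord tones F#–A–C#–E#).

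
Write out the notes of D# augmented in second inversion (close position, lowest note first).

A##, D#, F##

Spelling D# augmented: D#–F##–A##. In second inversion the fifth is bass, giving A##, D#, F## from the bottom.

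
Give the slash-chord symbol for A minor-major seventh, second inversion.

Am(maj7)/E

Second inversion of A minor-major seventh has the fifth (E) in the bass. As a slash chord: Am(maj7)/E.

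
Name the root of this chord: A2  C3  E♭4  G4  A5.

A

Reordering A, C, Eb, G into stacked thirds gives A–C–Eb–G; the bottom of that stack, A, is the root.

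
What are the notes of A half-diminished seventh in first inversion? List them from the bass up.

A half-diminished seventh is A–C–Eb–G. First inversion puts the third (C) in the bass, with the remaining tones above: C, Eb, G, A.

C, Eb, G, A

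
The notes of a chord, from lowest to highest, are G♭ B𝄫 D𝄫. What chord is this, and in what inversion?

Gb diminished, root position

The pitch classes Gb, Bbb, Dbb arrange in thirds as Gb–Bbb–Dbb: a Gb diminished triad.
The lowest note is Gb, the root of the chord, so this is root position (figured bass 5/3).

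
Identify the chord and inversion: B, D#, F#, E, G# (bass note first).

E major ninth, second inversion

The pitch classes B, D#, F#, E, G# arrange in thirds as E–G#–B–D#–F#: an E major ninth chord.
With the fifth (B) in the bass, the chord is in second inversion.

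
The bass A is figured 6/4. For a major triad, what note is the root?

The figures 6/4 mean the fifth of the chord is in the bass. If A is the fifth of a major triad, the root is D (chord tones D–F#–A).

D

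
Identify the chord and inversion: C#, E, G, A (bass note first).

The pitch classes C#, E, G, A arrange in thirds as A–C#–E–G: an A dominant seventh chord.
The lowest note is C#, the third of the chord, so this is first inversion (figured bass 6/5).

A dominant seventh, first inversion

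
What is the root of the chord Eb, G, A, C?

Reordering Eb, G, A, C into stacked thirds gives A–C–Eb–G; the bottom of that stack, A, is the root.

A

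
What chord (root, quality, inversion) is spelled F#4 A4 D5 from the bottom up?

D major, first inversion

Reducing to letter names: F#, A, D. These stack in thirds as D–F#–A — a D major triad.
The lowest note is F#, the third of the chord, so this is first inversion (figured bass 6).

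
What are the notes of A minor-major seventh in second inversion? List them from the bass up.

E, G#, A, C

Spelling A minor-major seventh: A–C–E–G#. In second inversion the fifth is bass, giving E, G#, A, C from the bottom.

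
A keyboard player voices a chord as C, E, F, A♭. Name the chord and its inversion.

F minor-major seventh, second inversion

The distinct note names are C, E, F, Ab. Stacked in thirds they read F–Ab–C–E, which is a minor-major seventh chord on F.
The lowest note is C, the fifth of the chord, so this is second inversion (figured bass 4/3).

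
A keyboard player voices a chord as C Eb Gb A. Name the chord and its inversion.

A diminished seventh, first inversion

Reducing to letter names: C, Eb, Gb, A. These stack in thirds as A–C–Eb–Gb — an A diminished seventh chord.
With the third (C) in the bass, the chord is in first inversion (figured bass 6/5).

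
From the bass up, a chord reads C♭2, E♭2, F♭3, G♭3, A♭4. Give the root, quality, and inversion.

Fb major ninth, second inversion

Reducing to letter names: Cb, Eb, Fb, Gb, Ab. These stack in thirds as Fb–Ab–Cb–Eb–Gb — an Fb major ninth chord.
With the fifth (Cb) in the bass, the chord is in second inversion.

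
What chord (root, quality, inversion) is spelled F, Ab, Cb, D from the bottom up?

D diminished seventh, first inversion

The pitch classes F, Ab, Cb, D arrange in thirds as D–F–Ab–Cb: a D diminished seventh chord.
F is the third of D diminished seventh; third in the bass means first inversion (figured bass 6/5).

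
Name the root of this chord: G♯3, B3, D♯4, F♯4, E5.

The distinct letter names are G#, B, D#, F#, E. Arranged as a stack of thirds they read E–G#–B–D#–F#, so E is the root (an E major ninth chord).

E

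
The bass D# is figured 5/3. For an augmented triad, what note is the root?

D#

The figures 5/3 mean the root of the chord is in the bass. If D# is the root of an augmented triad, the root is D# (chord tones D#–F##–A##).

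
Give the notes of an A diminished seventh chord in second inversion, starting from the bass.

Spelling A diminished seventh: A–C–Eb–Gb. In second inversion the fifth is bass, giving Eb, Gb, A, C from the bottom.

Eb, Gb, A, C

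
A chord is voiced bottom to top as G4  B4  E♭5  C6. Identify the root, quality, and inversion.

The pitch classes G, B, Eb, C arrange in thirds as C–Eb–G–B: a C minor-major seventh chord.
The lowest note is G, the fifth of the chord, so this is second inversion (figured bass 4/3).

C minor-major seventh, second inversion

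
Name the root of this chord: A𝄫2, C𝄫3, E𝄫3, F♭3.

Reordering Abb, Cbb, Ebb, Fb into stacked thirds gives Fb–Abb–Cbb–Ebb; the bottom of that stack, Fb, is the root.

Fb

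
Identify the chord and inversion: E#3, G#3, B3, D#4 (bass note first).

The distinct note names are E#, G#, B, D#. Stacked in thirds they read E#–G#–B–D#, which is a half-diminished seventh chord on E#.
E# is the root of E# half-diminished seventh; root in the bass means root position (figured bass 7).

E# half-diminished seventh, root position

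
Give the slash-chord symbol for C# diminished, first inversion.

First inversion of C# diminished has the third (E) in the bass. As a slash chord: C#dim/E.

C#dim/E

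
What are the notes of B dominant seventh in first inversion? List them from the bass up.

B dominant seventh is B–D#–F#–A. First inversion puts the third (D#) in the bass, with the remaining tones above: D#, F#, A, B.

D#, F#, A, B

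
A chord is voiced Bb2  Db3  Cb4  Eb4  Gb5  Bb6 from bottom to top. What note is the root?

Bb, Db, Cb, Eb, Gb are the tones of a Cb major ninth chord (Cb–Eb–Gb–Bb–Db), making Cb the root.

Cb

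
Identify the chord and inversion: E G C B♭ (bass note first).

Reducing to letter names: E, G, C, Bb. These stack in thirds as C–E–G–Bb — a C dominant seventh chord.
With the third (E) in the bass, the chord is in first inversion (figured bass 6/5).

C dominant seventh, first inversion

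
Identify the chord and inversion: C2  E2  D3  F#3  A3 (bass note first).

Reducing to letter names: C, E, D, F#, A. These stack in thirds as D–F#–A–C–E — a D dominant ninth chord.
With the seventh (C) in the bass, the chord is in third inversion.

D dominant ninth, third inversion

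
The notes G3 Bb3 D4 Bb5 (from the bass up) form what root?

G, Bb, D are the tones of a G minor triad (G–Bb–D), making G the root.

G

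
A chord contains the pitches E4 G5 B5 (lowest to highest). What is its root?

Reordering E, G, B into stacked thirds gives E–G–B; the bottom of that stack, E, is the root.

E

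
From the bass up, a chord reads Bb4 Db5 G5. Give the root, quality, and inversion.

The distinct note names are Bb, Db, G. Stacked in thirds they read G–Bb–Db, which is a diminished triad on G.
The lowest note is Bb, the third of the chord, so this is first inversion (figured bass 6).

G diminished, first inversion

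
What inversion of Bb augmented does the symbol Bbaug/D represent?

first inversion

Bbaug/D means Bb augmented with D in the bass. D is the third of Bb augmented (Bb–D–F#), so this is first inversion.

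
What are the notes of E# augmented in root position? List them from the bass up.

E#, G##, B##

Spelling E# augmented: E#–G##–B##. In root position the root is bass, giving E#, G##, B## from the bottom.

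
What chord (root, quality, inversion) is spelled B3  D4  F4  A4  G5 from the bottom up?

G dominant ninth, first inversion

The distinct note names are B, D, F, A, G. Stacked in thirds they read G–B–D–F–A, which is a dominant ninth chord on G.
B is the third of G dominant ninth; third in the bass means first inversion.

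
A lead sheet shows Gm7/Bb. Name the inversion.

first inversion

Gm7/Bb means G minor seventh with Bb in the bass. Bb is the third of G minor seventh (G–Bb–D–F), so this is first inversion.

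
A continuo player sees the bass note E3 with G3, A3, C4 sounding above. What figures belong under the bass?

4/3

The notes E, G, A, C stack in thirds as A–C–E–G — an A minor seventh chord. The bass E is the fifth, so this is second inversion: figured 4/3.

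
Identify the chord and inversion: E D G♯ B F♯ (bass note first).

E dominant ninth, root position

The distinct note names are E, D, G#, B, F#. Stacked in thirds they read E–G#–B–D–F#, which is a dominant ninth chord on E.
With the root (E) in the bass, the chord is in root position.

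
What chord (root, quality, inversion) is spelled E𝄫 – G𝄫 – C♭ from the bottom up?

Reducing to letter names: Ebb, Gbb, Cb. These stack in thirds as Cb–Ebb–Gbb — a Cb diminished triad.
With the third (Ebb) in the bass, the chord is in first inversion (figured bass 6).

Cb diminished, first inversion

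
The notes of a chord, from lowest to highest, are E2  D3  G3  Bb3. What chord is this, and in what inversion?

E half-diminished seventh, root position

The pitch classes E, D, G, Bb arrange in thirds as E–G–Bb–D: an E half-diminished seventh chord.
E is the root of E half-diminished seventh; root in the bass means root position (figured bass 7).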